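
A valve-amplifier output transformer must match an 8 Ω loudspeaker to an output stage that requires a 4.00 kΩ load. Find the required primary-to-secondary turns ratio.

N_p/N_s ≈ 22.4

Z_p/Z_s = (N_p/N_s)², so N_p/N_s = √(4000/8) = √500 = 22.4.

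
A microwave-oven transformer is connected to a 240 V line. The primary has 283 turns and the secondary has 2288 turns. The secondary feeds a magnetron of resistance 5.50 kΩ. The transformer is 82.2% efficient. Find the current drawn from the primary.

I_p ≈ 3.47 A

V_s = 240 × 2288/283 = 1940.4 V.
I_s = V_s/R = 1940.4/5500 = 0.35279 A.
P_out = V_s I_s = 1940.4 × 0.35279 = 684.54 W.
P_in = P_out/η = 684.54/0.822 = 832.77 W.
I_p = P_in/V_p = 832.77/240 = 3.47 A.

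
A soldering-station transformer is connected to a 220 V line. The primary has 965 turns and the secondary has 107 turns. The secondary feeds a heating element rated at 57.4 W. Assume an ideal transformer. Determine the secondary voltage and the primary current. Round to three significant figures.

V_s ≈ 24.4 V, I_p ≈ 0.261 A

V_s = V_p × N_s/N_p = 220 × 107/965 = 24.394 V.
I_s = P/V_s = 57.4/24.394 = 2.3531 A.
I_p = I_s × N_s/N_p = 2.3531 × 107/965 = 0.261 A.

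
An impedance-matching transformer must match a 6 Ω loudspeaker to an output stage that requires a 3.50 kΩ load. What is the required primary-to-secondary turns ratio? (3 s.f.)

Z_p/Z_s = (N_p/N_s)², so N_p/N_s = √(3500/6) = √583 = 24.2.

N_p/N_s ≈ 24.2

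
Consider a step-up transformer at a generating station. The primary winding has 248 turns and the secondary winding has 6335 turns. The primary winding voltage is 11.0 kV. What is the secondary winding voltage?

V_s/V_p = N_s/N_p, so V_s = 11000 × 6335/248 = 281000 V.

V_s ≈ 281000 V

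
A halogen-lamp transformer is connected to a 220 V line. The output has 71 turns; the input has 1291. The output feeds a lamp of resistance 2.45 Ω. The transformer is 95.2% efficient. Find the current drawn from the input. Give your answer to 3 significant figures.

I_in ≈ 0.285 A

V_out = 220 × 71/1291 = 12.099 V.
I_out = V_out/R = 12.099/2.45 = 4.9384 A.
P_out = V_out I_out = 12.099 × 4.9384 = 59.751 W.
P_in = P_out/η = 59.751/0.952 = 62.763 W.
I_in = P_in/V_in = 62.763/220 = 0.285 A.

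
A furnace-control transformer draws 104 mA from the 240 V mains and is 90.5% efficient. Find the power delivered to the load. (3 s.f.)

P_out ≈ 22.6 W

P_in = V_p I_p = 240 × 0.104 = 24.960 W.
P_out = η P_in = 0.905 × 24.960 = 22.6 W.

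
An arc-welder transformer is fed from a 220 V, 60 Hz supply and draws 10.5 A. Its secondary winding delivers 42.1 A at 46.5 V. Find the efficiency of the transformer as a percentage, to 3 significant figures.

P_in = 220 × 10.5 = 2310.00 W.
P_out = 46.5 × 42.1 = 1957.65 W.
η = P_out/P_in = 1957.65/2310.00 = 0.847.

η ≈ 84.7%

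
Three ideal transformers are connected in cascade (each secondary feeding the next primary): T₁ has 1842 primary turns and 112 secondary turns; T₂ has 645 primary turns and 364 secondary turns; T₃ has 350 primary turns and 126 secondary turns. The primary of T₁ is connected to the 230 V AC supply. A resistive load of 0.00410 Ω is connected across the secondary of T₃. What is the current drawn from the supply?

I_supply ≈ 8.56 A

After T₁: V = 230.00 × 112/1842 = 13.985 V.
After T₂: V = 13.985 × 364/645 = 7.8922 V.
After T₃: V = 7.8922 × 126/350 = 2.8412 V.
I_load = 2.8412/0.00410 = 692.97 A, so P_out = 2.8412 × 692.97 = 1968.9 W.
All ideal ⇒ P_in = P_out, so I_supply = 1968.9/230 = 8.56 A.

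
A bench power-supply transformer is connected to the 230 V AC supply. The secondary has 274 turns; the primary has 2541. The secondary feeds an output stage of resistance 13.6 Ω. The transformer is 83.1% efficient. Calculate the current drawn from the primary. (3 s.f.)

I_p ≈ 0.237 A

V_s = 230 × 274/2541 = 24.801 V.
I_s = V_s/R = 24.801/13.6 = 1.8236 A.
P_out = V_s I_s = 24.801 × 1.8236 = 45.228 W.
P_in = P_out/η = 45.228/0.831 = 54.426 W.
I_p = P_in/V_p = 54.426/230 = 0.237 A.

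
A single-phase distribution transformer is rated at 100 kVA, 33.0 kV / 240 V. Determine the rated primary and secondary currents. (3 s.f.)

I_p = S/V_p = 100000/33000 = 3.03 A.
I_s = S/V_s = 100000/240 = 417 A.

I_p ≈ 3.03 A, I_s ≈ 417 A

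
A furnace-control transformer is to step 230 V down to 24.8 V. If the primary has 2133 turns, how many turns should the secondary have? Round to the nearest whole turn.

N_s/N_p = V_s/V_p, so N_s = 2133 × 24.8/230 = 230.0 ≈ 230 turns.

N_s = 230 turns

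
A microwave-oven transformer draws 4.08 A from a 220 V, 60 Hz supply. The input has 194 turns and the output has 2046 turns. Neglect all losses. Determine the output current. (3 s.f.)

I_out/I_in = N_in/N_out, so I_out = 4.08 × 194/2046 = 0.387 A.

I_out ≈ 0.387 A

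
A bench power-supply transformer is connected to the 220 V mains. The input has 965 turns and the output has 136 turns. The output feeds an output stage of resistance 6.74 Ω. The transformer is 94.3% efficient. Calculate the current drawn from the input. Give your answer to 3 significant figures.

V_out = 220 × 136/965 = 31.005 V.
I_out = V_out/R = 31.005/6.74 = 4.6002 A.
P_out = V_out I_out = 31.005 × 4.6002 = 142.63 W.
P_in = P_out/η = 142.63/0.943 = 151.25 W.
I_in = P_in/V_in = 151.25/220 = 0.688 A.

I_in ≈ 0.688 A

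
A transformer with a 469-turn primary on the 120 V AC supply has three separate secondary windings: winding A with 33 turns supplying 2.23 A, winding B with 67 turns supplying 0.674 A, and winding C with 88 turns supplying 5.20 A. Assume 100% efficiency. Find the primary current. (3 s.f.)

I_p ≈ 1.23 A

V_A = 120 × 33/469 = 8.4435 V; V_B = 120 × 67/469 = 17.143 V; V_C = 120 × 88/469 = 22.516 V.
P_out = V_A I_A + V_B I_B + V_C I_C = 8.4435×2.23 + 17.143×0.674 + 22.516×5.20 = 18.829 + 11.554 + 117.08 = 147.47 W.
Ideal ⇒ P_in = P_out, so I_p = P_out/V_p = 147.47/120 = 1.23 A.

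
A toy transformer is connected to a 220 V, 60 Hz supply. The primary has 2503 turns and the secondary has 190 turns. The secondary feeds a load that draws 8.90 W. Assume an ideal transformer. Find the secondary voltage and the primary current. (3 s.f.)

V_s = V_p × N_s/N_p = 220 × 190/2503 = 16.700 V.
I_s = P/V_s = 8.90/16.700 = 0.53294 A.
I_p = I_s × N_s/N_p = 0.53294 × 190/2503 = 0.0405 A.

V_s ≈ 16.7 V, I_p ≈ 0.0405 A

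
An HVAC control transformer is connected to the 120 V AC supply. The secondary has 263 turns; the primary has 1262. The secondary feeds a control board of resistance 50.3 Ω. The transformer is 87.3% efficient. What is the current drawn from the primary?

I_p ≈ 0.119 A

V_s = 120 × 263/1262 = 25.008 V.
I_s = V_s/R = 25.008/50.3 = 0.49718 A.
P_out = V_s I_s = 25.008 × 0.49718 = 12.433 W.
P_in = P_out/η = 12.433/0.873 = 14.242 W.
I_p = P_in/V_p = 14.242/120 = 0.119 A.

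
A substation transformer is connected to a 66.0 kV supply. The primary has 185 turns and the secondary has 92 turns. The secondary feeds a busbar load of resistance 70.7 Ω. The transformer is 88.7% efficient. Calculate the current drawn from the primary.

V_s = 66000 × 92/185 = 32822 V.
I_s = V_s/R = 32822/70.7 = 464.24 A.
P_out = V_s I_s = 32822 × 464.24 = 1.5237×10^7 W.
P_in = P_out/η = 1.5237×10^7/0.887 = 1.7178×10^7 W.
I_p = P_in/V_p = 1.7178×10^7/66000 = 260 A.

I_p ≈ 260 A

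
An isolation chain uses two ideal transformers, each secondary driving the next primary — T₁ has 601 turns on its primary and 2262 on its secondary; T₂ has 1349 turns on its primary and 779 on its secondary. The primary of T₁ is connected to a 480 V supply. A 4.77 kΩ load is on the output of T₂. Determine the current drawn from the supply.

I_supply ≈ 0.475 A

After T₁: V = 480.00 × 2262/601 = 1806.6 V.
After T₂: V = 1806.6 × 779/1349 = 1043.2 V.
I_load = 1043.2/4770 = 0.21871 A, so P_out = 1043.2 × 0.21871 = 228.17 W.
All ideal ⇒ P_in = P_out, so I_supply = 228.17/480 = 0.475 A.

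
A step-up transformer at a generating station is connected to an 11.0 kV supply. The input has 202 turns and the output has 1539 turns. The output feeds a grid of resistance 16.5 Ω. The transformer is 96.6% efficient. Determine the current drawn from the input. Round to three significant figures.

I_in ≈ 40100 A

V_out = 11000 × 1539/202 = 83807 V.
I_out = V_out/R = 83807/16.5 = 5079.2 A.
P_out = V_out I_out = 83807 × 5079.2 = 4.2567×10^8 W.
P_in = P_out/η = 4.2567×10^8/0.966 = 4.4066×10^8 W.
I_in = P_in/V_in = 4.4066×10^8/11000 = 40100 A.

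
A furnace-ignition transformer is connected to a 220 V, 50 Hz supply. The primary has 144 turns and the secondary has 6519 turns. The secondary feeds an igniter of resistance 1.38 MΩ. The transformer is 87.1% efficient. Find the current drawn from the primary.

V_s = 220 × 6519/144 = 9959.6 V.
I_s = V_s/R = 9959.6/(1.38×10^6) = 0.0072171 A.
P_out = V_s I_s = 9959.6 × 0.0072171 = 71.879 W.
P_in = P_out/η = 71.879/0.871 = 82.525 W.
I_p = P_in/V_p = 82.525/220 = 0.375 A.

I_p ≈ 0.375 A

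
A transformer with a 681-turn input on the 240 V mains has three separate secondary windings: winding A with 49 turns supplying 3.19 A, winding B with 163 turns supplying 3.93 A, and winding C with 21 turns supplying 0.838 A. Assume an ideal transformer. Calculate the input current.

I_in ≈ 1.20 A

V_A = 240 × 49/681 = 17.269 V; V_B = 240 × 163/681 = 57.445 V; V_C = 240 × 21/681 = 7.4009 V.
P_out = V_A I_A + V_B I_B + V_C I_C = 17.269×3.19 + 57.445×3.93 + 7.4009×0.838 = 55.087 + 225.76 + 6.2019 = 287.05 W.
Ideal ⇒ P_in = P_out, so I_in = P_out/V_in = 287.05/240 = 1.20 A.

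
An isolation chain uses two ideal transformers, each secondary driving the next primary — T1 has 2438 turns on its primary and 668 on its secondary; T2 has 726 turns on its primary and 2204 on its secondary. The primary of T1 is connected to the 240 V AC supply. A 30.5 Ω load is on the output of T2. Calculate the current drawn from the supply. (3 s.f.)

Secondary of T1: V = 240.00 × 668/2438 = 65.759 V.
Secondary of T2: V = 65.759 × 2204/726 = 199.63 V.
I_load = 199.63/30.5 = 6.5453 A, so P_out = 199.63 × 6.5453 = 1306.6 W.
All ideal ⇒ P_in = P_out, so I_supply = 1306.6/240 = 5.44 A.

I_supply ≈ 5.44 A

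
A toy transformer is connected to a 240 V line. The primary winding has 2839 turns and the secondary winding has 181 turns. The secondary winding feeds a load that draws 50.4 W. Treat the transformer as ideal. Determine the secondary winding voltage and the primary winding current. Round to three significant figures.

V_s ≈ 15.3 V, I_p ≈ 0.210 A

V_s = V_p × N_s/N_p = 240 × 181/2839 = 15.301 V.
I_s = P/V_s = 50.4/15.301 = 3.2939 A.
I_p = I_s × N_s/N_p = 3.2939 × 181/2839 = 0.210 A.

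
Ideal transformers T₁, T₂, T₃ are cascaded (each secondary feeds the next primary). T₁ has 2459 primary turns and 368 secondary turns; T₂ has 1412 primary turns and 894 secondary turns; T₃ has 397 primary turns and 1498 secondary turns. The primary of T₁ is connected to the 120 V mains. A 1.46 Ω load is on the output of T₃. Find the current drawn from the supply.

I_supply ≈ 10.5 A

Secondary of T₁: V = 120.00 × 368/2459 = 17.959 V.
Secondary of T₂: V = 17.959 × 894/1412 = 11.370 V.
Secondary of T₃: V = 11.370 × 1498/397 = 42.904 V.
I_load = 42.904/1.46 = 29.386 A, so P_out = 42.904 × 29.386 = 1260.8 W.
All ideal ⇒ P_in = P_out, so I_supply = 1260.8/120 = 10.5 A.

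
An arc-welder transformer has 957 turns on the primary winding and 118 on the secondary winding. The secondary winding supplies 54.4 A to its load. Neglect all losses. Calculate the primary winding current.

For an ideal transformer I_p/I_s = N_s/N_p, so I_p = 54.4 × 118/957 = 6.71 A.

I_p ≈ 6.71 A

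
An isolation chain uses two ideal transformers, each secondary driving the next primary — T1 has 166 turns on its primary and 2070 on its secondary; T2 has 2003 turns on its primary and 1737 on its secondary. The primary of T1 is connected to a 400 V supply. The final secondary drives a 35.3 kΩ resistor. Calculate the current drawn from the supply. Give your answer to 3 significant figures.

Secondary of T1: V = 400.00 × 2070/166 = 4988.0 V.
Secondary of T2: V = 4988.0 × 1737/2003 = 4325.5 V.
I_load = 4325.5/35300 = 0.12254 A, so P_out = 4325.5 × 0.12254 = 530.04 W.
All ideal ⇒ P_in = P_out, so I_supply = 530.04/400 = 1.33 A.

I_supply ≈ 1.33 A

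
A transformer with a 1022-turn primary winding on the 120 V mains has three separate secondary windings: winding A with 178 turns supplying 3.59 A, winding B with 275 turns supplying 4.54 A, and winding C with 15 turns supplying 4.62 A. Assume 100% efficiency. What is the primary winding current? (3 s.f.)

V_A = 120 × 178/1022 = 20.900 V; V_B = 120 × 275/1022 = 32.290 V; V_C = 120 × 15/1022 = 1.7613 V.
P_out = V_A I_A + V_B I_B + V_C I_C = 20.900×3.59 + 32.290×4.54 + 1.7613×4.62 = 75.032 + 146.59 + 8.1370 = 229.76 W.
Ideal ⇒ P_in = P_out, so I_p = P_out/V_p = 229.76/120 = 1.91 A.

I_p ≈ 1.91 A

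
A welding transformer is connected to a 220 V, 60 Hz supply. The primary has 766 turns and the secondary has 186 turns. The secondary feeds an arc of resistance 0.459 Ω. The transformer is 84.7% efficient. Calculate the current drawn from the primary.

V_s = 220 × 186/766 = 53.420 V.
I_s = V_s/R = 53.420/0.459 = 116.38 A.
P_out = V_s I_s = 53.420 × 116.38 = 6217.3 W.
P_in = P_out/η = 6217.3/0.847 = 7340.4 W.
I_p = P_in/V_p = 7340.4/220 = 33.4 A.

I_p ≈ 33.4 A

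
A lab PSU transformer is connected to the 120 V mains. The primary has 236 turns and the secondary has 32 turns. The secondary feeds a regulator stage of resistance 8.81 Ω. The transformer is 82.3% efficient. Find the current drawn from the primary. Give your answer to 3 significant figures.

V_s = 120 × 32/236 = 16.271 V.
I_s = V_s/R = 16.271/8.81 = 1.8469 A.
P_out = V_s I_s = 16.271 × 1.8469 = 30.051 W.
P_in = P_out/η = 30.051/0.823 = 36.514 W.
I_p = P_in/V_p = 36.514/120 = 0.304 A.

I_p ≈ 0.304 A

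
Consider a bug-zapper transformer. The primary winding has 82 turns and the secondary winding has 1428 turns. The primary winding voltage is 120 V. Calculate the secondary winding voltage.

V_s ≈ 2090 V

V_s/V_p = N_s/N_p, so V_s = 120 × 1428/82 = 2090 V.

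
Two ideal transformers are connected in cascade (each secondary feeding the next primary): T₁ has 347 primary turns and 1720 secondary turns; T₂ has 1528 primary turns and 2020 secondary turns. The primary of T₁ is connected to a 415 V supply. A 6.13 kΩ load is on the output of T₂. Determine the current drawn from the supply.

After T₁: V = 415.00 × 1720/347 = 2057.1 V.
After T₂: V = 2057.1 × 2020/1528 = 2719.4 V.
I_load = 2719.4/6130 = 0.44362 A, so P_out = 2719.4 × 0.44362 = 1206.4 W.
All ideal ⇒ P_in = P_out, so I_supply = 1206.4/415 = 2.91 A.

I_supply ≈ 2.91 A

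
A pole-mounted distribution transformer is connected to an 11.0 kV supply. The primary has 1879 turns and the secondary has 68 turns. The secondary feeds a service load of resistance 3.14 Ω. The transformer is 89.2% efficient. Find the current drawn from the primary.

I_p ≈ 5.14 A

V_s = 11000 × 68/1879 = 398.08 V.
I_s = V_s/R = 398.08/3.14 = 126.78 A.
P_out = V_s I_s = 398.08 × 126.78 = 50468 W.
P_in = P_out/η = 50468/0.892 = 56579 W.
I_p = P_in/V_p = 56579/11000 = 5.14 A.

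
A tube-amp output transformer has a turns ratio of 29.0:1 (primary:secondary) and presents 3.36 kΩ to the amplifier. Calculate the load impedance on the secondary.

Z_s = Z_p/(N_p/N_s)² = 3360/29.0² = 4.00 Ω.

Z_s ≈ 4.00 Ω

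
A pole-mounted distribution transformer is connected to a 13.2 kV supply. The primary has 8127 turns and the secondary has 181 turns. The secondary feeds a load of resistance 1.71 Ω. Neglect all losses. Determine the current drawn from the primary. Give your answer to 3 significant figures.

V_s = V_p × N_s/N_p = 13200 × 181/8127 = 293.98 V.
I_s = V_s/R = 293.98/1.71 = 171.92 A.
For an ideal transformer I_p N_p = I_s N_s, so I_p = 171.92 × 181/8127 = 3.83 A.

I_p ≈ 3.83 A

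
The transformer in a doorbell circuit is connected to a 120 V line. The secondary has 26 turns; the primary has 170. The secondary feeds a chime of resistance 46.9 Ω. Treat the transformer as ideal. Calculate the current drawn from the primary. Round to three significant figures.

I_p ≈ 0.0598 A

V_s = V_p × N_s/N_p = 120 × 26/170 = 18.353 V.
I_s = V_s/R = 18.353/46.9 = 0.39132 A.
For an ideal transformer I_p N_p = I_s N_s, so I_p = 0.39132 × 26/170 = 0.0598 A.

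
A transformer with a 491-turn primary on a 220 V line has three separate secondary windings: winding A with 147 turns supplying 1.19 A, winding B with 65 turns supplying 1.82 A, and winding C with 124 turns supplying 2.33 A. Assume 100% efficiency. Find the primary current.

V_A = 220 × 147/491 = 65.866 V; V_B = 220 × 65/491 = 29.124 V; V_C = 220 × 124/491 = 55.560 V.
P_out = V_A I_A + V_B I_B + V_C I_C = 65.866×1.19 + 29.124×1.82 + 55.560×2.33 = 78.380 + 53.006 + 129.45 = 260.84 W.
Ideal ⇒ P_in = P_out, so I_p = P_out/V_p = 260.84/220 = 1.19 A.

I_p ≈ 1.19 A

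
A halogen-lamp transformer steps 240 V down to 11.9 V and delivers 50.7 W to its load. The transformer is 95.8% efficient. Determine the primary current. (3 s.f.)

P_in = P_out/η = 50.7/0.958 = 52.923 W.
I_p = P_in/V_p = 52.923/240 = 0.221 A.

I_p ≈ 0.221 A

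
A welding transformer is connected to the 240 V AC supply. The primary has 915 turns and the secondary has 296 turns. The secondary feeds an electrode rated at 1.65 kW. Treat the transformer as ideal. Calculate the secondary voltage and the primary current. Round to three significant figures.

V_s = V_p × N_s/N_p = 240 × 296/915 = 77.639 V.
I_s = P/V_s = 1650/77.639 = 21.252 A.
I_p = I_s × N_s/N_p = 21.252 × 296/915 = 6.88 A.

V_s ≈ 77.6 V, I_p ≈ 6.88 A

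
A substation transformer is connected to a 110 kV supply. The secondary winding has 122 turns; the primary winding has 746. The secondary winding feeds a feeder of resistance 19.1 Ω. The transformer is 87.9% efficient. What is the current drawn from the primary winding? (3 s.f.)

I_p ≈ 175 A

V_s = 110000 × 122/746 = 17989 V.
I_s = V_s/R = 17989/19.1 = 941.85 A.
P_out = V_s I_s = 17989 × 941.85 = 1.6943×10^7 W.
P_in = P_out/η = 1.6943×10^7/0.879 = 1.9275×10^7 W.
I_p = P_in/V_p = 1.9275×10^7/110000 = 175 A.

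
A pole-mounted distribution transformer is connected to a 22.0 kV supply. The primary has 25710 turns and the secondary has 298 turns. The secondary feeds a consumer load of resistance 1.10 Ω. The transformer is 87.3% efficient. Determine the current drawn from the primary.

V_s = 22000 × 298/25710 = 255.00 V.
I_s = V_s/R = 255.00/1.10 = 231.82 A.
P_out = V_s I_s = 255.00 × 231.82 = 59113 W.
P_in = P_out/η = 59113/0.873 = 67712 W.
I_p = P_in/V_p = 67712/22000 = 3.08 A.

I_p ≈ 3.08 A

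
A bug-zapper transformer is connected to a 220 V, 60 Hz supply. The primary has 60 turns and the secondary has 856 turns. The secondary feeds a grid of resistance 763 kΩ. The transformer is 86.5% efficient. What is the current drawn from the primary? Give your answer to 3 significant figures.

I_p ≈ 0.0678 A

V_s = 220 × 856/60 = 3138.7 V.
I_s = V_s/R = 3138.7/763000 = 0.0041136 A.
P_out = V_s I_s = 3138.7 × 0.0041136 = 12.911 W.
P_in = P_out/η = 12.911/0.865 = 14.926 W.
I_p = P_in/V_p = 14.926/220 = 0.0678 A.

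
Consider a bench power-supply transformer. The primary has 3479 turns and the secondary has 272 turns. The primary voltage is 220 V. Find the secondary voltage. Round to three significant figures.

V_s ≈ 17.2 V

V_s/V_p = N_s/N_p, so V_s = 220 × 272/3479 = 17.2 V.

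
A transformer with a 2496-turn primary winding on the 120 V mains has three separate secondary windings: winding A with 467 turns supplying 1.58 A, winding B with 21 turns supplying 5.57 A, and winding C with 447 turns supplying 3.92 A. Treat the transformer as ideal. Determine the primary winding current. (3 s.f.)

V_A = 120 × 467/2496 = 22.452 V; V_B = 120 × 21/2496 = 1.0096 V; V_C = 120 × 447/2496 = 21.490 V.
P_out = V_A I_A + V_B I_B + V_C I_C = 22.452×1.58 + 1.0096×5.57 + 21.490×3.92 = 35.474 + 5.6236 + 84.242 = 125.34 W.
Ideal ⇒ P_in = P_out, so I_p = P_out/V_p = 125.34/120 = 1.04 A.

I_p ≈ 1.04 A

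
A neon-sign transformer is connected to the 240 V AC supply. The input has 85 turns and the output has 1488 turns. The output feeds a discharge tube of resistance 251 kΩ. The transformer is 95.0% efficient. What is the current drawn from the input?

I_in ≈ 0.308 A

V_out = 240 × 1488/85 = 4201.4 V.
I_out = V_out/R = 4201.4/251000 = 0.016739 A.
P_out = V_out I_out = 4201.4 × 0.016739 = 70.326 W.
P_in = P_out/η = 70.326/0.950 = 74.028 W.
I_in = P_in/V_in = 74.028/240 = 0.308 A.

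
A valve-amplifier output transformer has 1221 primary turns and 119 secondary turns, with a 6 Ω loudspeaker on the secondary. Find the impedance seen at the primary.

Z_p ≈ 632 Ω

Z_p = (N_p/N_s)² × Z_s = (1221/119)² × 6 = 632 Ω.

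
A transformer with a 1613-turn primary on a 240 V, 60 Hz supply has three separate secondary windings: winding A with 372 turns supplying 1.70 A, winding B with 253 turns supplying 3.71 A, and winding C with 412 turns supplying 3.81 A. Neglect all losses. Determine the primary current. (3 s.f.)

I_p ≈ 1.95 A

V_A = 240 × 372/1613 = 55.350 V; V_B = 240 × 253/1613 = 37.644 V; V_C = 240 × 412/1613 = 61.302 V.
P_out = V_A I_A + V_B I_B + V_C I_C = 55.350×1.70 + 37.644×3.71 + 61.302×3.81 = 94.095 + 139.66 + 233.56 = 467.32 W.
Ideal ⇒ P_in = P_out, so I_p = P_out/V_p = 467.32/240 = 1.95 A.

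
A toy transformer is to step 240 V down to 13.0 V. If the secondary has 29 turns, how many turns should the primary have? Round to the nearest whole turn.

N_p/N_s = V_p/V_s, so N_p = 29 × 240/13.0 = 535.4 ≈ 535 turns.

N_p = 535 turns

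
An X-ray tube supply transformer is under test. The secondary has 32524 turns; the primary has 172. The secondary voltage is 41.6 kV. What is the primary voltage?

V_p ≈ 220 V

V_p/V_s = N_p/N_s, so V_p = 41600 × 172/32524 = 220 V.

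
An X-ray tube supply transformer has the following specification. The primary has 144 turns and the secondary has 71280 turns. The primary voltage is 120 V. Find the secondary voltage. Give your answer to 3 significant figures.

V_s/V_p = N_s/N_p, so V_s = 120 × 71280/144 = 59400 V.

V_s ≈ 59400 V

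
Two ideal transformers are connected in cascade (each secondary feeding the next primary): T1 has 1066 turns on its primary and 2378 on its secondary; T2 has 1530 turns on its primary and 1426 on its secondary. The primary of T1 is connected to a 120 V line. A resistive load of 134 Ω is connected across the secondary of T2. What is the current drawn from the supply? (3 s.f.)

After T1: V = 120.00 × 2378/1066 = 267.69 V.
After T2: V = 267.69 × 1426/1530 = 249.50 V.
I_load = 249.50/134 = 1.8619 A, so P_out = 249.50 × 1.8619 = 464.54 W.
All ideal ⇒ P_in = P_out, so I_supply = 464.54/120 = 3.87 A.

I_supply ≈ 3.87 A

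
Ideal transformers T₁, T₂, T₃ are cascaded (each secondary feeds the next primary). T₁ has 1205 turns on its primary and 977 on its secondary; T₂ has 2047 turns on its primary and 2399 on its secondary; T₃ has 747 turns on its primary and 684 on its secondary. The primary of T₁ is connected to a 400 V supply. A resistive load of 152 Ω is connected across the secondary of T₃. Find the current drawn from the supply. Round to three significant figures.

I_supply ≈ 1.99 A

Secondary of T₁: V = 400.00 × 977/1205 = 324.32 V.
Secondary of T₂: V = 324.32 × 2399/2047 = 380.08 V.
Secondary of T₃: V = 380.08 × 684/747 = 348.03 V.
I_load = 348.03/152 = 2.2897 A, so P_out = 348.03 × 2.2897 = 796.87 W.
All ideal ⇒ P_in = P_out, so I_supply = 796.87/400 = 1.99 A.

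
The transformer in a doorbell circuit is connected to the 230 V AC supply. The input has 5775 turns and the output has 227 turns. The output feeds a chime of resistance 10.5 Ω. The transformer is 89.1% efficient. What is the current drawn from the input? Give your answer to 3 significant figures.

I_in ≈ 0.0380 A

V_out = 230 × 227/5775 = 9.0407 V.
I_out = V_out/R = 9.0407/10.5 = 0.86102 A.
P_out = V_out I_out = 9.0407 × 0.86102 = 7.7842 W.
P_in = P_out/η = 7.7842/0.891 = 8.7365 W.
I_in = P_in/V_in = 8.7365/230 = 0.0380 A.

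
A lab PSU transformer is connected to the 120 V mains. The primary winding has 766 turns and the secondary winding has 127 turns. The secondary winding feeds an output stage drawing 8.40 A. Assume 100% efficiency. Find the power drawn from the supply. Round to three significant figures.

I_p = I_s × N_s/N_p = 8.40 × 127/766 = 1.3927 A.
P = V_p I_p = 120 × 1.3927 = 167 W.

P ≈ 167 W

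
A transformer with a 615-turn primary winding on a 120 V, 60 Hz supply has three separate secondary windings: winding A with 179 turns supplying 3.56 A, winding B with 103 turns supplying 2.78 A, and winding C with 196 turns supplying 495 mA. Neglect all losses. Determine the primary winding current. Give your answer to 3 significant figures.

V_A = 120 × 179/615 = 34.927 V; V_B = 120 × 103/615 = 20.098 V; V_C = 120 × 196/615 = 38.244 V.
P_out = V_A I_A + V_B I_B + V_C I_C = 34.927×3.56 + 20.098×2.78 + 38.244×0.495 = 124.34 + 55.871 + 18.931 = 199.14 W.
Ideal ⇒ P_in = P_out, so I_p = P_out/V_p = 199.14/120 = 1.66 A.

I_p ≈ 1.66 A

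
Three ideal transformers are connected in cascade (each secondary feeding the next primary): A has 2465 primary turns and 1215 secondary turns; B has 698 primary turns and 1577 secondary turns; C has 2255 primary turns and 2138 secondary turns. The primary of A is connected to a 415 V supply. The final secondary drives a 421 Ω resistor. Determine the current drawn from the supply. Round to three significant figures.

I_supply ≈ 1.10 A

After A: V = 415.00 × 1215/2465 = 204.55 V.
After B: V = 204.55 × 1577/698 = 462.15 V.
After C: V = 462.15 × 2138/2255 = 438.17 V.
I_load = 438.17/421 = 1.0408 A, so P_out = 438.17 × 1.0408 = 456.04 W.
All ideal ⇒ P_in = P_out, so I_supply = 456.04/415 = 1.10 A.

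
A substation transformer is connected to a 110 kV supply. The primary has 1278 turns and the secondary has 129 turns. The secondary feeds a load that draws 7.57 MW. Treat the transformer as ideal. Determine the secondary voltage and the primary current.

V_s = V_p × N_s/N_p = 110000 × 129/1278 = 11103 V.
I_s = P/V_s = 7.57×10^6/11103 = 681.78 A.
I_p = I_s × N_s/N_p = 681.78 × 129/1278 = 68.8 A.

V_s ≈ 11100 V, I_p ≈ 68.8 A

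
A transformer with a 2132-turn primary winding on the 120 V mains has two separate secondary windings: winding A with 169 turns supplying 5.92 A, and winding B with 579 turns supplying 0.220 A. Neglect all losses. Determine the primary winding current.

I_p ≈ 0.529 A

V_A = 120 × 169/2132 = 9.5122 V; V_B = 120 × 579/2132 = 32.589 V.
P_out = V_A I_A + V_B I_B = 9.5122×5.92 + 32.589×0.220 = 56.312 + 7.1696 = 63.482 W.
Ideal ⇒ P_in = P_out, so I_p = P_out/V_p = 63.482/120 = 0.529 A.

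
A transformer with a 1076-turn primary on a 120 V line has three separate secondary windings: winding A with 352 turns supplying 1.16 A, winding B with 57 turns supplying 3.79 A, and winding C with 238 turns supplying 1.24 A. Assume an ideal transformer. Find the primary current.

I_p ≈ 0.855 A

V_A = 120 × 352/1076 = 39.257 V; V_B = 120 × 57/1076 = 6.3569 V; V_C = 120 × 238/1076 = 26.543 V.
P_out = V_A I_A + V_B I_B + V_C I_C = 39.257×1.16 + 6.3569×3.79 + 26.543×1.24 = 45.538 + 24.093 + 32.913 = 102.54 W.
Ideal ⇒ P_in = P_out, so I_p = P_out/V_p = 102.54/120 = 0.855 A.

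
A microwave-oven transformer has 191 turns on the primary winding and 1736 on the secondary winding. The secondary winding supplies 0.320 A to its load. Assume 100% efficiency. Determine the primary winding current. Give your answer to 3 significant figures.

I_p ≈ 2.91 A

For an ideal transformer I_p/I_s = N_s/N_p, so I_p = 0.320 × 1736/191 = 2.91 A.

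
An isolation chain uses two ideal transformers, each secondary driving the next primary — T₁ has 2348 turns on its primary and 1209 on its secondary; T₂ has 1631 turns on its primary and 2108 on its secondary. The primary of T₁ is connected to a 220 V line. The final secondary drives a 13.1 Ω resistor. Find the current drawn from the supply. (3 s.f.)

I_supply ≈ 7.44 A

Secondary of T₁: V = 220.00 × 1209/2348 = 113.28 V.
Secondary of T₂: V = 113.28 × 2108/1631 = 146.41 V.
I_load = 146.41/13.1 = 11.176 A, so P_out = 146.41 × 11.176 = 1636.3 W.
All ideal ⇒ P_in = P_out, so I_supply = 1636.3/220 = 7.44 A.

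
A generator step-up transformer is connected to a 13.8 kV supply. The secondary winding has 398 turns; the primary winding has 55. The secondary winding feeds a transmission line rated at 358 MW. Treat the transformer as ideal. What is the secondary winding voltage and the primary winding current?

V_s = V_p × N_s/N_p = 13800 × 398/55 = 99862 V.
I_s = P/V_s = 3.58×10^8/99862 = 3585.0 A.
I_p = I_s × N_s/N_p = 3585.0 × 398/55 = 25900 A.

V_s ≈ 99900 V, I_p ≈ 25900 A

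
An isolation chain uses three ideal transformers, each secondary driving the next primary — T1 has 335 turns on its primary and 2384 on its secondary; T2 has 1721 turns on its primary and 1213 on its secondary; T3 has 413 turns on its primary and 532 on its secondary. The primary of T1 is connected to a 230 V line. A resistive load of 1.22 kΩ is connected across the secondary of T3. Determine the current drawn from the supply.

Secondary of T1: V = 230.00 × 2384/335 = 1636.8 V.
Secondary of T2: V = 1636.8 × 1213/1721 = 1153.6 V.
Secondary of T3: V = 1153.6 × 532/413 = 1486.0 V.
I_load = 1486.0/1220 = 1.2181 A, so P_out = 1486.0 × 1.2181 = 1810.1 W.
All ideal ⇒ P_in = P_out, so I_supply = 1810.1/230 = 7.87 A.

I_supply ≈ 7.87 A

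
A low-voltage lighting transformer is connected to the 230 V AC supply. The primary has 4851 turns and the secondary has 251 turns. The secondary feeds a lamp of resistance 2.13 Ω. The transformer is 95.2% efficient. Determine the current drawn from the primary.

I_p ≈ 0.304 A

V_s = 230 × 251/4851 = 11.901 V.
I_s = V_s/R = 11.901/2.13 = 5.5872 A.
P_out = V_s I_s = 11.901 × 5.5872 = 66.491 W.
P_in = P_out/η = 66.491/0.952 = 69.843 W.
I_p = P_in/V_p = 69.843/230 = 0.304 A.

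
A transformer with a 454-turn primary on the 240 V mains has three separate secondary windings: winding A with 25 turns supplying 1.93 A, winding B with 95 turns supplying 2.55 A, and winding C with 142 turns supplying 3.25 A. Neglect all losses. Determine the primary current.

I_p ≈ 1.66 A

V_A = 240 × 25/454 = 13.216 V; V_B = 240 × 95/454 = 50.220 V; V_C = 240 × 142/454 = 75.066 V.
P_out = V_A I_A + V_B I_B + V_C I_C = 13.216×1.93 + 50.220×2.55 + 75.066×3.25 = 25.507 + 128.06 + 243.96 = 397.53 W.
Ideal ⇒ P_in = P_out, so I_p = P_out/V_p = 397.53/240 = 1.66 A.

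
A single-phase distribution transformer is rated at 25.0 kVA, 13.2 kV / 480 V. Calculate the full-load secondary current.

I_s ≈ 52.1 A

I_s = S/V_s = 25000/480 = 52.1 A.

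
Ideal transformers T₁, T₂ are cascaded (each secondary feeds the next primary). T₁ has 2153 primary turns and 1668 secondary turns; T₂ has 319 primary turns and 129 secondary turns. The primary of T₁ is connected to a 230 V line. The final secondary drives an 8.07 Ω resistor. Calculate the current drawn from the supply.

After T₁: V = 230.00 × 1668/2153 = 178.19 V.
After T₂: V = 178.19 × 129/319 = 72.057 V.
I_load = 72.057/8.07 = 8.9291 A, so P_out = 72.057 × 8.9291 = 643.40 W.
All ideal ⇒ P_in = P_out, so I_supply = 643.40/230 = 2.80 A.

I_supply ≈ 2.80 A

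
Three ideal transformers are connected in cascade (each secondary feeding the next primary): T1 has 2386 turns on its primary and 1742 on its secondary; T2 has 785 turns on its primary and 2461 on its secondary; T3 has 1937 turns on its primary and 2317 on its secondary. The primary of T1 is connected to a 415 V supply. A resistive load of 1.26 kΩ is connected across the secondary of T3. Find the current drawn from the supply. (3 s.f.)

I_supply ≈ 2.47 A

Secondary of T1: V = 415.00 × 1742/2386 = 302.99 V.
Secondary of T2: V = 302.99 × 2461/785 = 949.88 V.
Secondary of T3: V = 949.88 × 2317/1937 = 1136.2 V.
I_load = 1136.2/1260 = 0.90177 A, so P_out = 1136.2 × 0.90177 = 1024.6 W.
All ideal ⇒ P_in = P_out, so I_supply = 1024.6/415 = 2.47 A.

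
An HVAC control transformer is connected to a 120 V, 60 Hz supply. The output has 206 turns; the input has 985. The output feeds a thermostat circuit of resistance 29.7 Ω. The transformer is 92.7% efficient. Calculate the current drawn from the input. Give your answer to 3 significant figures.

I_in ≈ 0.191 A

V_out = 120 × 206/985 = 25.096 V.
I_out = V_out/R = 25.096/29.7 = 0.84500 A.
P_out = V_out I_out = 25.096 × 0.84500 = 21.206 W.
P_in = P_out/η = 21.206/0.927 = 22.876 W.
I_in = P_in/V_in = 22.876/120 = 0.191 A.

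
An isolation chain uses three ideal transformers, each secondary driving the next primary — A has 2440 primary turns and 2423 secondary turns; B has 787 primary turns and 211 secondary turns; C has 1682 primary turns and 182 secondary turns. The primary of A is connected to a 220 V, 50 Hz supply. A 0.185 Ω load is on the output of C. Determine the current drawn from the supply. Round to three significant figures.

I_supply ≈ 0.987 A

After A: V = 220.00 × 2423/2440 = 218.47 V.
After B: V = 218.47 × 211/787 = 58.573 V.
After C: V = 58.573 × 182/1682 = 6.3378 V.
I_load = 6.3378/0.185 = 34.258 A, so P_out = 6.3378 × 34.258 = 217.12 W.
All ideal ⇒ P_in = P_out, so I_supply = 217.12/220 = 0.987 A.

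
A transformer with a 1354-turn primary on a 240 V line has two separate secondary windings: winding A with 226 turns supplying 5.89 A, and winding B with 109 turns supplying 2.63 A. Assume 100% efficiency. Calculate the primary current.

V_A = 240 × 226/1354 = 40.059 V; V_B = 240 × 109/1354 = 19.321 V.
P_out = V_A I_A + V_B I_B = 40.059×5.89 + 19.321×2.63 = 235.95 + 50.813 = 286.76 W.
Ideal ⇒ P_in = P_out, so I_p = P_out/V_p = 286.76/240 = 1.19 A.

I_p ≈ 1.19 A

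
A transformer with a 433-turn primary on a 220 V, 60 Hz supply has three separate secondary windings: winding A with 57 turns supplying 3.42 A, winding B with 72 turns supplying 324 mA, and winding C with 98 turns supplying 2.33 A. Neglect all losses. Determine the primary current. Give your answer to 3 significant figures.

V_A = 220 × 57/433 = 28.961 V; V_B = 220 × 72/433 = 36.582 V; V_C = 220 × 98/433 = 49.792 V.
P_out = V_A I_A + V_B I_B + V_C I_C = 28.961×3.42 + 36.582×0.324 + 49.792×2.33 = 99.046 + 11.853 + 116.02 = 226.91 W.
Ideal ⇒ P_in = P_out, so I_p = P_out/V_p = 226.91/220 = 1.03 A.

I_p ≈ 1.03 A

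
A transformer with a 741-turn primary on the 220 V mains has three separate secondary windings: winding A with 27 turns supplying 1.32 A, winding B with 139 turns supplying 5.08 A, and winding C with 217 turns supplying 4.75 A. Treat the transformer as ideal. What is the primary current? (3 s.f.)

V_A = 220 × 27/741 = 8.0162 V; V_B = 220 × 139/741 = 41.269 V; V_C = 220 × 217/741 = 64.426 V.
P_out = V_A I_A + V_B I_B + V_C I_C = 8.0162×1.32 + 41.269×5.08 + 64.426×4.75 = 10.581 + 209.64 + 306.03 = 526.25 W.
Ideal ⇒ P_in = P_out, so I_p = P_out/V_p = 526.25/220 = 2.39 A.

I_p ≈ 2.39 A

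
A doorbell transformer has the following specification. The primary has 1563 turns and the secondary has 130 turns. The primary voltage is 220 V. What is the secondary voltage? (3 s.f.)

V_s/V_p = N_s/N_p, so V_s = 220 × 130/1563 = 18.3 V.

V_s ≈ 18.3 V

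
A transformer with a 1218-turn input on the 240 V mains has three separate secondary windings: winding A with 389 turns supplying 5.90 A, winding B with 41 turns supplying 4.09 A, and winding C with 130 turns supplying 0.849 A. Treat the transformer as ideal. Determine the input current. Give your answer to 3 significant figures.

V_A = 240 × 389/1218 = 76.650 V; V_B = 240 × 41/1218 = 8.0788 V; V_C = 240 × 130/1218 = 25.616 V.
P_out = V_A I_A + V_B I_B + V_C I_C = 76.650×5.90 + 8.0788×4.09 + 25.616×0.849 = 452.24 + 33.042 + 21.748 = 507.03 W.
Ideal ⇒ P_in = P_out, so I_in = P_out/V_in = 507.03/240 = 2.11 A.

I_in ≈ 2.11 A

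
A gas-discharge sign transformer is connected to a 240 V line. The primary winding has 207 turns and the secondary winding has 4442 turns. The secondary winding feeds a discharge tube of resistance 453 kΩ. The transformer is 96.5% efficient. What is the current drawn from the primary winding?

I_p ≈ 0.253 A

V_s = 240 × 4442/207 = 5150.1 V.
I_s = V_s/R = 5150.1/453000 = 0.011369 A.
P_out = V_s I_s = 5150.1 × 0.011369 = 58.552 W.
P_in = P_out/η = 58.552/0.965 = 60.676 W.
I_p = P_in/V_p = 60.676/240 = 0.253 A.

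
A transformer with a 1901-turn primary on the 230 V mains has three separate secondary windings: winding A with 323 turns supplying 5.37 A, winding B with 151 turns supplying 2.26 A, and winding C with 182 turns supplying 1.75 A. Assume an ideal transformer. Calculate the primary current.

V_A = 230 × 323/1901 = 39.079 V; V_B = 230 × 151/1901 = 18.269 V; V_C = 230 × 182/1901 = 22.020 V.
P_out = V_A I_A + V_B I_B + V_C I_C = 39.079×5.37 + 18.269×2.26 + 22.020×1.75 = 209.86 + 41.289 + 38.535 = 289.68 W.
Ideal ⇒ P_in = P_out, so I_p = P_out/V_p = 289.68/230 = 1.26 A.

I_p ≈ 1.26 A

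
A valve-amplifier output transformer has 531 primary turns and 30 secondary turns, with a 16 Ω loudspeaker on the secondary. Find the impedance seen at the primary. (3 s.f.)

Z_p = (N_p/N_s)² × Z_s = (531/30)² × 16 = 5010 Ω.

Z_p ≈ 5010 Ω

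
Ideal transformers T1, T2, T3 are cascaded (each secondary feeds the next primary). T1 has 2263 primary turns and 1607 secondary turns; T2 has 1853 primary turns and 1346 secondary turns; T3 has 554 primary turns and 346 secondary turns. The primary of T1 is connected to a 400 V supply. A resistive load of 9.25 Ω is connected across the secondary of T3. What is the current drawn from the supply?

I_supply ≈ 4.49 A

Secondary of T1: V = 400.00 × 1607/2263 = 284.05 V.
Secondary of T2: V = 284.05 × 1346/1853 = 206.33 V.
Secondary of T3: V = 206.33 × 346/554 = 128.86 V.
I_load = 128.86/9.25 = 13.931 A, so P_out = 128.86 × 13.931 = 1795.2 W.
All ideal ⇒ P_in = P_out, so I_supply = 1795.2/400 = 4.49 A.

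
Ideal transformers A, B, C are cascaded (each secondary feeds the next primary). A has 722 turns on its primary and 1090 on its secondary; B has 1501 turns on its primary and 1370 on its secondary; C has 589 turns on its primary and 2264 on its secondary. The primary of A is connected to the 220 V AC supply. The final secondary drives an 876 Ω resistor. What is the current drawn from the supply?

I_supply ≈ 7.05 A

Secondary of A: V = 220.00 × 1090/722 = 332.13 V.
Secondary of B: V = 332.13 × 1370/1501 = 303.15 V.
Secondary of C: V = 303.15 × 2264/589 = 1165.2 V.
I_load = 1165.2/876 = 1.3302 A, so P_out = 1165.2 × 1.3302 = 1550.0 W.
All ideal ⇒ P_in = P_out, so I_supply = 1550.0/220 = 7.05 A.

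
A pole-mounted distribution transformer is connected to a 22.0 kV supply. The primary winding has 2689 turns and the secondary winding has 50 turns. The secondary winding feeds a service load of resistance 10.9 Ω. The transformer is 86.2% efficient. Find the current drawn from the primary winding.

I_p ≈ 0.810 A

V_s = 22000 × 50/2689 = 409.07 V.
I_s = V_s/R = 409.07/10.9 = 37.530 A.
P_out = V_s I_s = 409.07 × 37.530 = 15352 W.
P_in = P_out/η = 15352/0.862 = 17810 W.
I_p = P_in/V_p = 17810/22000 = 0.810 A.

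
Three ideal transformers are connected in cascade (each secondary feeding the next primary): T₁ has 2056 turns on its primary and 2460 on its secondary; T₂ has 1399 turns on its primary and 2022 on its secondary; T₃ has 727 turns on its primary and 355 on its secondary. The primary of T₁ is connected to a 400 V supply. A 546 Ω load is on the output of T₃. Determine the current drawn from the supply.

I_supply ≈ 0.522 A

Secondary of T₁: V = 400.00 × 2460/2056 = 478.60 V.
Secondary of T₂: V = 478.60 × 2022/1399 = 691.73 V.
Secondary of T₃: V = 691.73 × 355/727 = 337.78 V.
I_load = 337.78/546 = 0.61864 A, so P_out = 337.78 × 0.61864 = 208.96 W.
All ideal ⇒ P_in = P_out, so I_supply = 208.96/400 = 0.522 A.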